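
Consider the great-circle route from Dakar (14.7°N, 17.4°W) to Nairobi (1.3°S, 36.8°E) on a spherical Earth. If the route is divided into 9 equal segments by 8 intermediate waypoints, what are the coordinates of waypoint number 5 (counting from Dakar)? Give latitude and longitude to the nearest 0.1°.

Write both endpoints as unit vectors p₁, p₂ with components (cos φ cos λ, cos φ sin λ, sin φ).
The central angle between the endpoints is δ = arccos(p₁·p₂) ≈ 0.977 rad (56.0°).
Interpolate at f = 5/9 with slerp weights a = sin((1−f)δ)/sin δ ≈ 0.508, b = sin(fδ)/sin δ ≈ 0.623.
p = a·p₁ + b·p₂ ≈ (0.967, 0.226, 0.115); φ = arcsin(p_z) ≈ 6.58°, λ = atan2(p_y, p_x) ≈ 13.17°.

≈ 6.6°N, 13.2°E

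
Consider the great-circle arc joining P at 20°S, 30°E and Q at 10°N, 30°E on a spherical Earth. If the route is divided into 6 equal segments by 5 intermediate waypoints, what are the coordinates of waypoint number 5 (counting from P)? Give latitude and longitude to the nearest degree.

≈ 5°N, 30°E

The haversine formula gives a central angle δ ≈ 0.524 rad (30.0°) between the endpoints.
Interpolate at f = 5/6 with slerp weights a = sin((1−f)δ)/sin δ ≈ 0.174, b = sin(fδ)/sin δ ≈ 0.845.
p = a·p₁ + b·p₂ ≈ (0.863, 0.498, 0.087); φ = arcsin(p_z) ≈ 5.00°, λ = atan2(p_y, p_x) ≈ 30.00°.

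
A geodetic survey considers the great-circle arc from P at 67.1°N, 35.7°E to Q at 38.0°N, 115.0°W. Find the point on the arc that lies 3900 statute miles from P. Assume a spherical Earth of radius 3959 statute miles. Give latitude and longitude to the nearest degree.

Write both endpoints as unit vectors p₁, p₂ with components (cos φ cos λ, cos φ sin λ, sin φ).
The central angle between the endpoints is δ = arccos(p₁·p₂) ≈ 1.266 rad (72.6°). The total great-circle distance is δ·R ≈ 1.266 × 3959 ≈ 5014 mi, so the target fraction is f = 3900/5014 ≈ 0.778.
Interpolate at f ≈ 0.778 with slerp weights a = sin((1−f)δ)/sin δ ≈ 0.291, b = sin(fδ)/sin δ ≈ 0.873.
p = a·p₁ + b·p₂ ≈ (-0.199, -0.558, 0.806); φ = arcsin(p_z) ≈ 53.69°, λ = atan2(p_y, p_x) ≈ -109.63°.

≈ 54°N, 110°W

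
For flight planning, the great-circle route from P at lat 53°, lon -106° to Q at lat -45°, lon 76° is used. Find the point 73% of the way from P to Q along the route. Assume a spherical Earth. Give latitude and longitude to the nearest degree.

≈ lat 1°, lon 82°

The haversine formula gives a central angle δ ≈ 3.000 rad (171.9°) between the endpoints.
Interpolate at f = 0.73 with slerp weights a = sin((1−f)δ)/sin δ ≈ 5.137, b = sin(fδ)/sin δ ≈ 5.775.
p = a·p₁ + b·p₂ ≈ (0.136, 0.991, 0.019); φ = arcsin(p_z) ≈ 1.08°, λ = atan2(p_y, p_x) ≈ 82.19°.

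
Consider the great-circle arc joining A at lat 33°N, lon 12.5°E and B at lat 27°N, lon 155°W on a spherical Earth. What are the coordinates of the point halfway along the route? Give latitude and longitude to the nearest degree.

≈ lat 79°N, lon 87°W

Write both endpoints as unit vectors p₁, p₂ with components (cos φ cos λ, cos φ sin λ, sin φ).
The central angle between the endpoints is δ = arccos(p₁·p₂) ≈ 2.074 rad (118.8°).
Interpolate at f = 1/2 with slerp weights a = sin((1−f)δ)/sin δ ≈ 0.983, b = sin(fδ)/sin δ ≈ 0.983.
p = a·p₁ + b·p₂ ≈ (0.011, -0.192, 0.981); φ = arcsin(p_z) ≈ 78.93°, λ = atan2(p_y, p_x) ≈ -86.69°.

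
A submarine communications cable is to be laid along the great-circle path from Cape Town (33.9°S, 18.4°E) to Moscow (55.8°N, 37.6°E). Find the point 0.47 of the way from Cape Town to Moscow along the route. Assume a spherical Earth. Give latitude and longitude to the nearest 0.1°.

Write both endpoints as unit vectors p₁, p₂ with components (cos φ cos λ, cos φ sin λ, sin φ).
The central angle between the endpoints is δ = arccos(p₁·p₂) ≈ 1.592 rad (91.2°).
Interpolate at f = 0.47 with slerp weights a = sin((1−f)δ)/sin δ ≈ 0.747, b = sin(fδ)/sin δ ≈ 0.680.
p = a·p₁ + b·p₂ ≈ (0.891, 0.429, 0.146); φ = arcsin(p_z) ≈ 8.39°, λ = atan2(p_y, p_x) ≈ 25.70°.

≈ (8.4°N, 25.7°E)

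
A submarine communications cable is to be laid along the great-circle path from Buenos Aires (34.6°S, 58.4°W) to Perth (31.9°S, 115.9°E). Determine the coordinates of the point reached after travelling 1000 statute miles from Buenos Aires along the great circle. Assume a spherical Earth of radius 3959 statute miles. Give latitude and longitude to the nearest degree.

≈ 49°S, 56°W

Write both endpoints as unit vectors p₁, p₂ with components (cos φ cos λ, cos φ sin λ, sin φ).
The central angle between the endpoints is δ = arccos(p₁·p₂) ≈ 1.977 rad (113.3°). The total great-circle distance is δ·R ≈ 1.977 × 3959 ≈ 7828 mi, so the target fraction is f = 1000/7828 ≈ 0.128.
Interpolate at f ≈ 0.128 with slerp weights a = sin((1−f)δ)/sin δ ≈ 1.076, b = sin(fδ)/sin δ ≈ 0.272.
p = a·p₁ + b·p₂ ≈ (0.363, -0.546, -0.755); φ = arcsin(p_z) ≈ -49.00°, λ = atan2(p_y, p_x) ≈ -56.40°.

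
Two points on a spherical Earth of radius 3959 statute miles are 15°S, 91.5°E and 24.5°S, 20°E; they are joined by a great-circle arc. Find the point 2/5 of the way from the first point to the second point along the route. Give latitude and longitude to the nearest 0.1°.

The haversine formula gives a central angle δ ≈ 1.174 rad (67.3°) between the endpoints.
Interpolate at f = 2/5 with slerp weights a = sin((1−f)δ)/sin δ ≈ 0.702, b = sin(fδ)/sin δ ≈ 0.491.
p = a·p₁ + b·p₂ ≈ (0.402, 0.831, -0.385); φ = arcsin(p_z) ≈ -22.66°, λ = atan2(p_y, p_x) ≈ 64.19°.

≈ 22.7°S, 64.2°E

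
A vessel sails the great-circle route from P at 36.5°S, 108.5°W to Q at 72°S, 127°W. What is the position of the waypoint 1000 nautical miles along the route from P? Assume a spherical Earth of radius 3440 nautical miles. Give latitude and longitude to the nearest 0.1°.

Convert each endpoint to a unit vector on the sphere (x = cos φ cos λ, y = cos φ sin λ, z = sin φ).
The central angle between the endpoints is δ = arccos(p₁·p₂) ≈ 0.641 rad (36.7°). The total great-circle distance is δ·R ≈ 0.641 × 3440 ≈ 2206 nmi, so the target fraction is f = 1000/2206 ≈ 0.453.
Interpolate at f ≈ 0.453 with slerp weights a = sin((1−f)δ)/sin δ ≈ 0.574, b = sin(fδ)/sin δ ≈ 0.479.
p = a·p₁ + b·p₂ ≈ (-0.236, -0.556, -0.797); φ = arcsin(p_z) ≈ -52.86°, λ = atan2(p_y, p_x) ≈ -112.96°.

≈ 52.9°S, 113.0°W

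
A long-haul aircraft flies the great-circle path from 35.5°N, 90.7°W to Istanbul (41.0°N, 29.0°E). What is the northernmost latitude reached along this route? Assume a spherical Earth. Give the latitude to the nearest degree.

≈ 58°N

The great circle lies in the plane with unit normal n̂ = (p₁ × p₂)/|p₁ × p₂|.
Here n̂_z ≈ +0.535; the vertex latitude is φ_max = arccos|n̂_z| ≈ 57.6°.
Check via Clairaut: cos φ_max = |cos φ₁| · sin C = cos(35.5°)·sin(41.1°) ≈ 0.535, again giving ≈ 57.6°.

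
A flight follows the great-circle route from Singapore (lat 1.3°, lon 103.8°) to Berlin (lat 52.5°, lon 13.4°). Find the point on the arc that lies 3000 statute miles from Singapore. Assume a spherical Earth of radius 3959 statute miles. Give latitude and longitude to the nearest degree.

≈ lat 34°, lon 73°

From cos δ = sin φ₁ sin φ₂ + cos φ₁ cos φ₂ cos Δλ, the central angle is δ ≈ 1.557 rad (89.2°). The total great-circle distance is δ·R ≈ 1.557 × 3959 ≈ 6164 mi, so the target fraction is f = 3000/6164 ≈ 0.487.
Interpolate at f ≈ 0.487 with slerp weights a = sin((1−f)δ)/sin δ ≈ 0.717, b = sin(fδ)/sin δ ≈ 0.687.
p = a·p₁ + b·p₂ ≈ (0.236, 0.793, 0.562); φ = arcsin(p_z) ≈ 34.17°, λ = atan2(p_y, p_x) ≈ 73.42°.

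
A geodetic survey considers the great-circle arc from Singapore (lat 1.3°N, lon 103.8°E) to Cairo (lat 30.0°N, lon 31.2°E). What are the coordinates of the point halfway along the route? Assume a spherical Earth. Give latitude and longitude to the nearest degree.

≈ lat 19°N, lon 71°E

The haversine formula gives a central angle δ ≈ 1.297 rad (74.3°) between the endpoints.
Interpolate at f = 1/2 with slerp weights a = sin((1−f)δ)/sin δ ≈ 0.627, b = sin(fδ)/sin δ ≈ 0.627.
p = a·p₁ + b·p₂ ≈ (0.315, 0.891, 0.328); φ = arcsin(p_z) ≈ 19.14°, λ = atan2(p_y, p_x) ≈ 70.51°.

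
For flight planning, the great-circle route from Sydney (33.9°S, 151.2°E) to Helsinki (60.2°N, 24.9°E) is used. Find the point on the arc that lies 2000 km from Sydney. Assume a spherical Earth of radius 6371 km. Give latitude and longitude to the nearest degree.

From cos δ = sin φ₁ sin φ₂ + cos φ₁ cos φ₂ cos Δλ, the central angle is δ ≈ 2.386 rad (136.7°). The total great-circle distance is δ·R ≈ 2.386 × 6371 ≈ 15204 km, so the target fraction is f = 2000/15204 ≈ 0.132.
Interpolate at f ≈ 0.132 with slerp weights a = sin((1−f)δ)/sin δ ≈ 1.279, b = sin(fδ)/sin δ ≈ 0.451.
p = a·p₁ + b·p₂ ≈ (-0.727, 0.606, -0.323); φ = arcsin(p_z) ≈ -18.81°, λ = atan2(p_y, p_x) ≈ 140.21°.

≈ (19°S, 140°E)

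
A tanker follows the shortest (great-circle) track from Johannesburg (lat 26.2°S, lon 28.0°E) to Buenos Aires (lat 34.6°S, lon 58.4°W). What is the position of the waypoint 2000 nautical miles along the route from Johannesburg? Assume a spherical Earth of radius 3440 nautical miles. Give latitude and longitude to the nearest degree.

≈ lat 38°S, lon 9°W

Write both endpoints as unit vectors p₁, p₂ with components (cos φ cos λ, cos φ sin λ, sin φ).
The central angle between the endpoints is δ = arccos(p₁·p₂) ≈ 1.269 rad (72.7°). The total great-circle distance is δ·R ≈ 1.269 × 3440 ≈ 4366 nmi, so the target fraction is f = 2000/4366 ≈ 0.458.
Interpolate at f ≈ 0.458 with slerp weights a = sin((1−f)δ)/sin δ ≈ 0.665, b = sin(fδ)/sin δ ≈ 0.575.
p = a·p₁ + b·p₂ ≈ (0.775, -0.123, -0.620); φ = arcsin(p_z) ≈ -38.33°, λ = atan2(p_y, p_x) ≈ -9.03°.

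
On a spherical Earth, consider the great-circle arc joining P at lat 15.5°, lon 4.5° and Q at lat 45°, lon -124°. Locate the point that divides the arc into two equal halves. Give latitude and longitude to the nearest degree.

≈ lat 52°, lon -42°

Convert each endpoint to a unit vector on the sphere (x = cos φ cos λ, y = cos φ sin λ, z = sin φ).
The central angle between the endpoints is δ = arccos(p₁·p₂) ≈ 1.808 rad (103.6°).
Interpolate at f = 1/2 with slerp weights a = sin((1−f)δ)/sin δ ≈ 0.809, b = sin(fδ)/sin δ ≈ 0.809.
p = a·p₁ + b·p₂ ≈ (0.457, -0.413, 0.788); φ = arcsin(p_z) ≈ 51.98°, λ = atan2(p_y, p_x) ≈ -42.09°.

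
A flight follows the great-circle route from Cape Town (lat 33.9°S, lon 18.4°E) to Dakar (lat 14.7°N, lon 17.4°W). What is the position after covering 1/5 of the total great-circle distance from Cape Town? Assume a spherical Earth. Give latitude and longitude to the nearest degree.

From cos δ = sin φ₁ sin φ₂ + cos φ₁ cos φ₂ cos Δλ, the central angle is δ ≈ 1.036 rad (59.4°).
Interpolate at f = 1/5 with slerp weights a = sin((1−f)δ)/sin δ ≈ 0.857, b = sin(fδ)/sin δ ≈ 0.239.
p = a·p₁ + b·p₂ ≈ (0.895, 0.155, -0.417); φ = arcsin(p_z) ≈ -24.66°, λ = atan2(p_y, p_x) ≈ 9.84°.

≈ lat 25°S, lon 10°E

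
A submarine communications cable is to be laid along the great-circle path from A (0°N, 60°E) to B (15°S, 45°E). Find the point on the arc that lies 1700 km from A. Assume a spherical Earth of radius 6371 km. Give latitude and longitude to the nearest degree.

The haversine formula gives a central angle δ ≈ 0.368 rad (21.1°) between the endpoints. The total great-circle distance is δ·R ≈ 0.368 × 6371 ≈ 2345 km, so the target fraction is f = 1700/2345 ≈ 0.725.
Interpolate at f ≈ 0.725 with slerp weights a = sin((1−f)δ)/sin δ ≈ 0.281, b = sin(fδ)/sin δ ≈ 0.733.
p = a·p₁ + b·p₂ ≈ (0.641, 0.744, -0.190); φ = arcsin(p_z) ≈ -10.93°, λ = atan2(p_y, p_x) ≈ 49.25°.

≈ (11°S, 49°E)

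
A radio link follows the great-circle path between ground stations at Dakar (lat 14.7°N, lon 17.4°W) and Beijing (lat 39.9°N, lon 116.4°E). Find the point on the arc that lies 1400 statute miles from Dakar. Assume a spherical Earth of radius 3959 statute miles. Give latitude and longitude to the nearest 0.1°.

≈ lat 30.5°N, lon 3.6°W

Write both endpoints as unit vectors p₁, p₂ with components (cos φ cos λ, cos φ sin λ, sin φ).
The central angle between the endpoints is δ = arccos(p₁·p₂) ≈ 1.929 rad (110.5°). The total great-circle distance is δ·R ≈ 1.929 × 3959 ≈ 7638 mi, so the target fraction is f = 1400/7638 ≈ 0.183.
Interpolate at f ≈ 0.183 with slerp weights a = sin((1−f)δ)/sin δ ≈ 1.068, b = sin(fδ)/sin δ ≈ 0.370.
p = a·p₁ + b·p₂ ≈ (0.860, -0.055, 0.508); φ = arcsin(p_z) ≈ 30.54°, λ = atan2(p_y, p_x) ≈ -3.65°.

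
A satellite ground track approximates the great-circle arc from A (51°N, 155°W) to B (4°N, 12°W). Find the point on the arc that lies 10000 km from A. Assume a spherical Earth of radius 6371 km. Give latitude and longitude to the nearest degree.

The haversine formula gives a central angle δ ≈ 2.034 rad (116.6°) between the endpoints. The total great-circle distance is δ·R ≈ 2.034 × 6371 ≈ 12961 km, so the target fraction is f = 10000/12961 ≈ 0.772.
Interpolate at f ≈ 0.772 with slerp weights a = sin((1−f)δ)/sin δ ≈ 0.501, b = sin(fδ)/sin δ ≈ 1.118.
p = a·p₁ + b·p₂ ≈ (0.805, -0.365, 0.467); φ = arcsin(p_z) ≈ 27.87°, λ = atan2(p_y, p_x) ≈ -24.40°.

≈ (28°N, 24°W)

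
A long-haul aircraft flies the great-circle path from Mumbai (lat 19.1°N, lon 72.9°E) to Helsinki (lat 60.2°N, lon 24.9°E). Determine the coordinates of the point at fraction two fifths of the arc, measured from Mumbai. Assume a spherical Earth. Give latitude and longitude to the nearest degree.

≈ lat 38°N, lon 61°E

Write both endpoints as unit vectors p₁, p₂ with components (cos φ cos λ, cos φ sin λ, sin φ).
The central angle between the endpoints is δ = arccos(p₁·p₂) ≈ 0.930 rad (53.3°).
Interpolate at f = 2/5 with slerp weights a = sin((1−f)δ)/sin δ ≈ 0.660, b = sin(fδ)/sin δ ≈ 0.453.
p = a·p₁ + b·p₂ ≈ (0.388, 0.691, 0.610); φ = arcsin(p_z) ≈ 37.56°, λ = atan2(p_y, p_x) ≈ 60.71°.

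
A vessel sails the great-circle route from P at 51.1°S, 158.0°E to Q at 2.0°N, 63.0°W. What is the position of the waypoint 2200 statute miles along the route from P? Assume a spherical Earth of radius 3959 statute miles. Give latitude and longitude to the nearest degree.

≈ 61°S, 146°W

From cos δ = sin φ₁ sin φ₂ + cos φ₁ cos φ₂ cos Δλ, the central angle is δ ≈ 2.095 rad (120.1°). The total great-circle distance is δ·R ≈ 2.095 × 3959 ≈ 8295 mi, so the target fraction is f = 2200/8295 ≈ 0.265.
Interpolate at f ≈ 0.265 with slerp weights a = sin((1−f)δ)/sin δ ≈ 1.155, b = sin(fδ)/sin δ ≈ 0.609.
p = a·p₁ + b·p₂ ≈ (-0.396, -0.271, -0.877); φ = arcsin(p_z) ≈ -61.33°, λ = atan2(p_y, p_x) ≈ -145.60°.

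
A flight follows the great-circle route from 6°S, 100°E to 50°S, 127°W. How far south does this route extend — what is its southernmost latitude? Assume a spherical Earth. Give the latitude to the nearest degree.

≈ 60°S

The great circle lies in the plane with unit normal n̂ = (p₁ × p₂)/|p₁ × p₂|.
Here n̂_z ≈ +0.500; the vertex latitude is φ_max = arccos|n̂_z| ≈ 60.0°.
Check via Clairaut: cos φ_max = |cos φ₁| · sin C = cos(6.0°)·sin(149.8°) ≈ 0.500, again giving ≈ 60.0°.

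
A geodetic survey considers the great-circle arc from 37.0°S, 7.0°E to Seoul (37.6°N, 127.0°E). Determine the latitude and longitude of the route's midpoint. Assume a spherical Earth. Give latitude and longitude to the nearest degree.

Write both endpoints as unit vectors p₁, p₂ with components (cos φ cos λ, cos φ sin λ, sin φ).
The central angle between the endpoints is δ = arccos(p₁·p₂) ≈ 2.323 rad (133.1°).
Interpolate at f = 1/2 with slerp weights a = sin((1−f)δ)/sin δ ≈ 1.257, b = sin(fδ)/sin δ ≈ 1.257.
p = a·p₁ + b·p₂ ≈ (0.397, 0.918, 0.010); φ = arcsin(p_z) ≈ 0.60°, λ = atan2(p_y, p_x) ≈ 66.60°.

≈ 1°N, 67°E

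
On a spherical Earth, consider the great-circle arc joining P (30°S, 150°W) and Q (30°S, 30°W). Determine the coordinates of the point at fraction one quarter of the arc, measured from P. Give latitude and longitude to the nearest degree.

Write both endpoints as unit vectors p₁, p₂ with components (cos φ cos λ, cos φ sin λ, sin φ).
The central angle between the endpoints is δ = arccos(p₁·p₂) ≈ 1.696 rad (97.2°).
Interpolate at f = 1/4 with slerp weights a = sin((1−f)δ)/sin δ ≈ 0.963, b = sin(fδ)/sin δ ≈ 0.415.
p = a·p₁ + b·p₂ ≈ (-0.411, -0.597, -0.689); φ = arcsin(p_z) ≈ -43.55°, λ = atan2(p_y, p_x) ≈ -124.59°.

≈ (44°S, 125°W)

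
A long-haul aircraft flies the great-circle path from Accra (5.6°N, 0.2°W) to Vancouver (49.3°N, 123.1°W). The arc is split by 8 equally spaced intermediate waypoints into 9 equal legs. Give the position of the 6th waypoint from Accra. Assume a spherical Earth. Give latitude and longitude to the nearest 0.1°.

≈ 53.5°N, 65.1°W

Convert each endpoint to a unit vector on the sphere (x = cos φ cos λ, y = cos φ sin λ, z = sin φ).
The central angle between the endpoints is δ = arccos(p₁·p₂) ≈ 1.853 rad (106.2°).
Interpolate at f = 6/9 with slerp weights a = sin((1−f)δ)/sin δ ≈ 0.603, b = sin(fδ)/sin δ ≈ 0.983.
p = a·p₁ + b·p₂ ≈ (0.250, -0.539, 0.804); φ = arcsin(p_z) ≈ 53.54°, λ = atan2(p_y, p_x) ≈ -65.12°.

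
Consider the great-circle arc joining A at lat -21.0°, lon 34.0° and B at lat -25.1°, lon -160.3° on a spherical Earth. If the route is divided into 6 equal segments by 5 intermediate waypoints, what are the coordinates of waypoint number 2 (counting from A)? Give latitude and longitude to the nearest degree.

Write both endpoints as unit vectors p₁, p₂ with components (cos φ cos λ, cos φ sin λ, sin φ).
The central angle between the endpoints is δ = arccos(p₁·p₂) ≈ 2.301 rad (131.9°).
Interpolate at f = 2/6 with slerp weights a = sin((1−f)δ)/sin δ ≈ 1.342, b = sin(fδ)/sin δ ≈ 0.932.
p = a·p₁ + b·p₂ ≈ (0.244, 0.416, -0.876); φ = arcsin(p_z) ≈ -61.17°, λ = atan2(p_y, p_x) ≈ 59.61°.

≈ lat -61°, lon 60°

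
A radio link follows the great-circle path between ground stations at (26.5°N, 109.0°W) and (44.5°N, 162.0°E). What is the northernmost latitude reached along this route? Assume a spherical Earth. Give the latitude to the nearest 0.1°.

The great circle lies in the plane with unit normal n̂ = (p₁ × p₂)/|p₁ × p₂|.
Here n̂_z ≈ -0.675; the vertex latitude is φ_max = arccos|n̂_z| ≈ 47.6°.
Check via Clairaut: cos φ_max = |cos φ₁| · sin C = cos(26.5°)·sin(48.9°) ≈ 0.675, again giving ≈ 47.6°.

≈ 47.6°N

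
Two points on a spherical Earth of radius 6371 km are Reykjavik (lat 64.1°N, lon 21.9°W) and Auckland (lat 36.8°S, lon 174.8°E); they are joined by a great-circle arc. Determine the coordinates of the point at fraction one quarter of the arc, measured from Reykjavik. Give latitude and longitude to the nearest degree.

≈ lat 71°N, lon 138°W

From cos δ = sin φ₁ sin φ₂ + cos φ₁ cos φ₂ cos Δλ, the central angle is δ ≈ 2.634 rad (150.9°).
Interpolate at f = 1/4 with slerp weights a = sin((1−f)δ)/sin δ ≈ 1.891, b = sin(fδ)/sin δ ≈ 1.259.
p = a·p₁ + b·p₂ ≈ (-0.237, -0.217, 0.947); φ = arcsin(p_z) ≈ 71.25°, λ = atan2(p_y, p_x) ≈ -137.61°.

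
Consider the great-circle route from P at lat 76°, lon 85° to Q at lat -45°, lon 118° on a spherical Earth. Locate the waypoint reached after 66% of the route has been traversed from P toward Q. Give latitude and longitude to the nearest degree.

Convert each endpoint to a unit vector on the sphere (x = cos φ cos λ, y = cos φ sin λ, z = sin φ).
The central angle between the endpoints is δ = arccos(p₁·p₂) ≈ 2.144 rad (122.9°).
Interpolate at f = 0.66 with slerp weights a = sin((1−f)δ)/sin δ ≈ 0.793, b = sin(fδ)/sin δ ≈ 1.176.
p = a·p₁ + b·p₂ ≈ (-0.374, 0.925, -0.062); φ = arcsin(p_z) ≈ -3.56°, λ = atan2(p_y, p_x) ≈ 111.99°.

≈ lat -4°, lon 112°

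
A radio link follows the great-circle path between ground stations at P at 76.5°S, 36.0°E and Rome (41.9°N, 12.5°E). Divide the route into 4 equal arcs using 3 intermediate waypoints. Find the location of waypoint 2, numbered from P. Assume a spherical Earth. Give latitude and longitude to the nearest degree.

Write both endpoints as unit vectors p₁, p₂ with components (cos φ cos λ, cos φ sin λ, sin φ).
The central angle between the endpoints is δ = arccos(p₁·p₂) ≈ 2.083 rad (119.3°).
Interpolate at f = 2/4 with slerp weights a = sin((1−f)δ)/sin δ ≈ 0.990, b = sin(fδ)/sin δ ≈ 0.990.
p = a·p₁ + b·p₂ ≈ (0.907, 0.295, -0.302); φ = arcsin(p_z) ≈ -17.55°, λ = atan2(p_y, p_x) ≈ 18.05°.

≈ 18°S, 18°E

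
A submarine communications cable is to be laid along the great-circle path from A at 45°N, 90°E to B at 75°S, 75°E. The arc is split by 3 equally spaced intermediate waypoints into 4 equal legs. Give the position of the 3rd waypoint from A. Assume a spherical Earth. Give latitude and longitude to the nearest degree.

From cos δ = sin φ₁ sin φ₂ + cos φ₁ cos φ₂ cos Δλ, the central angle is δ ≈ 2.102 rad (120.4°).
Interpolate at f = 3/4 with slerp weights a = sin((1−f)δ)/sin δ ≈ 0.582, b = sin(fδ)/sin δ ≈ 1.160.
p = a·p₁ + b·p₂ ≈ (0.078, 0.701, -0.709); φ = arcsin(p_z) ≈ -45.14°, λ = atan2(p_y, p_x) ≈ 83.68°.

≈ 45°S, 84°E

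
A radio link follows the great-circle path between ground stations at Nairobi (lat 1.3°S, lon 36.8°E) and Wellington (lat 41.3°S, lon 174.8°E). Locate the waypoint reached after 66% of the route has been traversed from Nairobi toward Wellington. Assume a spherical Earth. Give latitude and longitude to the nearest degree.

≈ lat 53°S, lon 114°E

From cos δ = sin φ₁ sin φ₂ + cos φ₁ cos φ₂ cos Δλ, the central angle is δ ≈ 2.145 rad (122.9°).
Interpolate at f = 0.66 with slerp weights a = sin((1−f)δ)/sin δ ≈ 0.794, b = sin(fδ)/sin δ ≈ 1.177.
p = a·p₁ + b·p₂ ≈ (-0.245, 0.555, -0.795); φ = arcsin(p_z) ≈ -52.62°, λ = atan2(p_y, p_x) ≈ 113.81°.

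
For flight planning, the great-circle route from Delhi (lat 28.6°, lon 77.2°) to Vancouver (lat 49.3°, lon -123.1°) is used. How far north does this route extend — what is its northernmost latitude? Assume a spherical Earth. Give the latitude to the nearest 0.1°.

≈ 78.4°

The great circle lies in the plane with unit normal n̂ = (p₁ × p₂)/|p₁ × p₂|.
Here n̂_z ≈ +0.202; the vertex latitude is φ_max = arccos|n̂_z| ≈ 78.4°.
Check via Clairaut: cos φ_max = |cos φ₁| · sin C = cos(28.6°)·sin(13.3°) ≈ 0.202, again giving ≈ 78.4°.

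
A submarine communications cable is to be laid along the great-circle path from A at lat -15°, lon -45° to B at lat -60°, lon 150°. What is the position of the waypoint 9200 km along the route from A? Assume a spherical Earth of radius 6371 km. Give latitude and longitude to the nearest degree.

≈ lat -79°, lon 180°

The haversine formula gives a central angle δ ≈ 1.816 rad (104.0°) between the endpoints. The total great-circle distance is δ·R ≈ 1.816 × 6371 ≈ 11567 km, so the target fraction is f = 9200/11567 ≈ 0.795.
Interpolate at f ≈ 0.795 with slerp weights a = sin((1−f)δ)/sin δ ≈ 0.374, b = sin(fδ)/sin δ ≈ 1.022.
p = a·p₁ + b·p₂ ≈ (-0.187, 0.000, -0.982); φ = arcsin(p_z) ≈ -79.21°, λ = atan2(p_y, p_x) ≈ 179.99°.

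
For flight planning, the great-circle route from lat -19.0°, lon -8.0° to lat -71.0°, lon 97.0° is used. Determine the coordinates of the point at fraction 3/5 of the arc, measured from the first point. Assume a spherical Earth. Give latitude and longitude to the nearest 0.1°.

≈ lat -60.5°, lon 20.2°

Convert each endpoint to a unit vector on the sphere (x = cos φ cos λ, y = cos φ sin λ, z = sin φ).
The central angle between the endpoints is δ = arccos(p₁·p₂) ≈ 1.341 rad (76.8°).
Interpolate at f = 3/5 with slerp weights a = sin((1−f)δ)/sin δ ≈ 0.525, b = sin(fδ)/sin δ ≈ 0.740.
p = a·p₁ + b·p₂ ≈ (0.462, 0.170, -0.870); φ = arcsin(p_z) ≈ -60.51°, λ = atan2(p_y, p_x) ≈ 20.21°.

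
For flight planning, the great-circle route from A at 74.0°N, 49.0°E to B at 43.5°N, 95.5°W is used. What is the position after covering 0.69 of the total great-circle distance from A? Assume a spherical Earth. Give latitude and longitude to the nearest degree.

≈ 62°N, 88°W

Convert each endpoint to a unit vector on the sphere (x = cos φ cos λ, y = cos φ sin λ, z = sin φ).
The central angle between the endpoints is δ = arccos(p₁·p₂) ≈ 1.048 rad (60.1°).
Interpolate at f = 0.69 with slerp weights a = sin((1−f)δ)/sin δ ≈ 0.368, b = sin(fδ)/sin δ ≈ 0.764.
p = a·p₁ + b·p₂ ≈ (0.014, -0.475, 0.880); φ = arcsin(p_z) ≈ 61.64°, λ = atan2(p_y, p_x) ≈ -88.37°.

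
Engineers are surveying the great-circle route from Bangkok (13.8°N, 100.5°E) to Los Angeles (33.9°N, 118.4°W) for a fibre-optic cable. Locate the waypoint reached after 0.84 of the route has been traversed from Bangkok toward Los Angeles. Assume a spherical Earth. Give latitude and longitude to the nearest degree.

≈ 46°N, 138°W

Convert each endpoint to a unit vector on the sphere (x = cos φ cos λ, y = cos φ sin λ, z = sin φ).
The central angle between the endpoints is δ = arccos(p₁·p₂) ≈ 2.088 rad (119.6°).
Interpolate at f = 0.84 with slerp weights a = sin((1−f)δ)/sin δ ≈ 0.377, b = sin(fδ)/sin δ ≈ 1.131.
p = a·p₁ + b·p₂ ≈ (-0.513, -0.466, 0.721); φ = arcsin(p_z) ≈ 46.12°, λ = atan2(p_y, p_x) ≈ -137.78°.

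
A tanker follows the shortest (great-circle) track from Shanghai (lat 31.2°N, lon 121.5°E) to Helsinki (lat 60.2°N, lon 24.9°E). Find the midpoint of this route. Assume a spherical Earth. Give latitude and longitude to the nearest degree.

≈ lat 56°N, lon 90°E

From cos δ = sin φ₁ sin φ₂ + cos φ₁ cos φ₂ cos Δλ, the central angle is δ ≈ 1.159 rad (66.4°).
Interpolate at f = 1/2 with slerp weights a = sin((1−f)δ)/sin δ ≈ 0.597, b = sin(fδ)/sin δ ≈ 0.597.
p = a·p₁ + b·p₂ ≈ (0.002, 0.561, 0.828); φ = arcsin(p_z) ≈ 55.89°, λ = atan2(p_y, p_x) ≈ 89.76°.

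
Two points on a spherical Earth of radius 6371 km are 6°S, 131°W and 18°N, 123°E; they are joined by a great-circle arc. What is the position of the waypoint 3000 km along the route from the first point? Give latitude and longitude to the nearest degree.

≈ 2°N, 157°W

Convert each endpoint to a unit vector on the sphere (x = cos φ cos λ, y = cos φ sin λ, z = sin φ).
The central angle between the endpoints is δ = arccos(p₁·p₂) ≈ 1.868 rad (107.0°). The total great-circle distance is δ·R ≈ 1.868 × 6371 ≈ 11902 km, so the target fraction is f = 3000/11902 ≈ 0.252.
Interpolate at f ≈ 0.252 with slerp weights a = sin((1−f)δ)/sin δ ≈ 1.030, b = sin(fδ)/sin δ ≈ 0.475.
p = a·p₁ + b·p₂ ≈ (-0.918, -0.395, 0.039); φ = arcsin(p_z) ≈ 2.23°, λ = atan2(p_y, p_x) ≈ -156.73°.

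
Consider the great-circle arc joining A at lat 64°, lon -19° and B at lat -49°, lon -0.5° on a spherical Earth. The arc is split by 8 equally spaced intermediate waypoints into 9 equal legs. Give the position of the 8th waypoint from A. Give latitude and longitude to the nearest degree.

≈ lat -36°, lon -3°

Write both endpoints as unit vectors p₁, p₂ with components (cos φ cos λ, cos φ sin λ, sin φ).
The central angle between the endpoints is δ = arccos(p₁·p₂) ≈ 1.988 rad (113.9°).
Interpolate at f = 8/9 with slerp weights a = sin((1−f)δ)/sin δ ≈ 0.240, b = sin(fδ)/sin δ ≈ 1.073.
p = a·p₁ + b·p₂ ≈ (0.803, -0.040, -0.594); φ = arcsin(p_z) ≈ -36.46°, λ = atan2(p_y, p_x) ≈ -2.88°.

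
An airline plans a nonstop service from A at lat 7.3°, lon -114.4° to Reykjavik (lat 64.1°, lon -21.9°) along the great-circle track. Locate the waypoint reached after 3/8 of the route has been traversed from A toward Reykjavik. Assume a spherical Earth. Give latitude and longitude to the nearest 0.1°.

≈ lat 35.2°, lon -98.0°

Write both endpoints as unit vectors p₁, p₂ with components (cos φ cos λ, cos φ sin λ, sin φ).
The central angle between the endpoints is δ = arccos(p₁·p₂) ≈ 1.475 rad (84.5°).
Interpolate at f = 3/8 with slerp weights a = sin((1−f)δ)/sin δ ≈ 0.800, b = sin(fδ)/sin δ ≈ 0.528.
p = a·p₁ + b·p₂ ≈ (-0.114, -0.809, 0.577); φ = arcsin(p_z) ≈ 35.21°, λ = atan2(p_y, p_x) ≈ -98.03°.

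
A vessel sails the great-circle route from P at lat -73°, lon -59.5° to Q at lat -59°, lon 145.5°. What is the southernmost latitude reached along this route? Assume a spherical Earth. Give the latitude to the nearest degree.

The great circle lies in the plane with unit normal n̂ = (p₁ × p₂)/|p₁ × p₂|.
Here n̂_z ≈ -0.087; the vertex latitude is φ_max = arccos|n̂_z| ≈ 85.0°.
Check via Clairaut: cos φ_max = |cos φ₁| · sin C = cos(73.0°)·sin(162.7°) ≈ 0.087, again giving ≈ 85.0°.

≈ -85°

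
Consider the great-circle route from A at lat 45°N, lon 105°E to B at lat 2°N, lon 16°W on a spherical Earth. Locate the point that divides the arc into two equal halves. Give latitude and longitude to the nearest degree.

≈ lat 40°N, lon 28°E

The haversine formula gives a central angle δ ≈ 1.917 rad (109.8°) between the endpoints.
Interpolate at f = 1/2 with slerp weights a = sin((1−f)δ)/sin δ ≈ 0.870, b = sin(fδ)/sin δ ≈ 0.870.
p = a·p₁ + b·p₂ ≈ (0.677, 0.355, 0.645); φ = arcsin(p_z) ≈ 40.20°, λ = atan2(p_y, p_x) ≈ 27.66°.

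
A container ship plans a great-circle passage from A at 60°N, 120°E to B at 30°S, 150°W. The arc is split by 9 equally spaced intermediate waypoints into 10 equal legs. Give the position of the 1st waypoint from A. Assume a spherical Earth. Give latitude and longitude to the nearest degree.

≈ 55°N, 140°E

Convert each endpoint to a unit vector on the sphere (x = cos φ cos λ, y = cos φ sin λ, z = sin φ).
The central angle between the endpoints is δ = arccos(p₁·p₂) ≈ 2.019 rad (115.7°).
Interpolate at f = 1/10 with slerp weights a = sin((1−f)δ)/sin δ ≈ 1.076, b = sin(fδ)/sin δ ≈ 0.222.
p = a·p₁ + b·p₂ ≈ (-0.436, 0.370, 0.821); φ = arcsin(p_z) ≈ 55.15°, λ = atan2(p_y, p_x) ≈ 139.70°.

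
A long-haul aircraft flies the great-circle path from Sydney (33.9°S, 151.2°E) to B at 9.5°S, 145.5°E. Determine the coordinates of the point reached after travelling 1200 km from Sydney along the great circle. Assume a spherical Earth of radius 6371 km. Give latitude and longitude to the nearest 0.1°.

≈ 23.4°S, 148.5°E

Convert each endpoint to a unit vector on the sphere (x = cos φ cos λ, y = cos φ sin λ, z = sin φ).
The central angle between the endpoints is δ = arccos(p₁·p₂) ≈ 0.436 rad (25.0°). The total great-circle distance is δ·R ≈ 0.436 × 6371 ≈ 2775 km, so the target fraction is f = 1200/2775 ≈ 0.432.
Interpolate at f ≈ 0.432 with slerp weights a = sin((1−f)δ)/sin δ ≈ 0.580, b = sin(fδ)/sin δ ≈ 0.444.
p = a·p₁ + b·p₂ ≈ (-0.783, 0.480, -0.397); φ = arcsin(p_z) ≈ -23.37°, λ = atan2(p_y, p_x) ≈ 148.49°.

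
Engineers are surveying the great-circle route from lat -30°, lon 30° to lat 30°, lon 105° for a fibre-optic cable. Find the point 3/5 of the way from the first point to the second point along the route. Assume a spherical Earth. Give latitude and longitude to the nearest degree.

≈ lat 6°, lon 74°

Write both endpoints as unit vectors p₁, p₂ with components (cos φ cos λ, cos φ sin λ, sin φ).
The central angle between the endpoints is δ = arccos(p₁·p₂) ≈ 1.627 rad (93.2°).
Interpolate at f = 3/5 with slerp weights a = sin((1−f)δ)/sin δ ≈ 0.607, b = sin(fδ)/sin δ ≈ 0.830.
p = a·p₁ + b·p₂ ≈ (0.269, 0.957, 0.111); φ = arcsin(p_z) ≈ 6.40°, λ = atan2(p_y, p_x) ≈ 74.29°.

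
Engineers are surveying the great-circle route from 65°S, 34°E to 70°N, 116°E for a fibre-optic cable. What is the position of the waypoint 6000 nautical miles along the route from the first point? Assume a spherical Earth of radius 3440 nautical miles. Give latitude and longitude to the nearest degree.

≈ 29°N, 77°E

The haversine formula gives a central angle δ ≈ 2.553 rad (146.3°) between the endpoints. The total great-circle distance is δ·R ≈ 2.553 × 3440 ≈ 8781 nmi, so the target fraction is f = 6000/8781 ≈ 0.683.
Interpolate at f ≈ 0.683 with slerp weights a = sin((1−f)δ)/sin δ ≈ 1.302, b = sin(fδ)/sin δ ≈ 1.773.
p = a·p₁ + b·p₂ ≈ (0.190, 0.853, 0.486); φ = arcsin(p_z) ≈ 29.10°, λ = atan2(p_y, p_x) ≈ 77.42°.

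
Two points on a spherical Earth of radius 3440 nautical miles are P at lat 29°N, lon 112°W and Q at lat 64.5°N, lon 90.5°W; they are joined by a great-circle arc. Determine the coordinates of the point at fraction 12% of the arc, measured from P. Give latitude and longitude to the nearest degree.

From cos δ = sin φ₁ sin φ₂ + cos φ₁ cos φ₂ cos Δλ, the central angle is δ ≈ 0.663 rad (38.0°).
Interpolate at f = 0.12 with slerp weights a = sin((1−f)δ)/sin δ ≈ 0.895, b = sin(fδ)/sin δ ≈ 0.129.
p = a·p₁ + b·p₂ ≈ (-0.294, -0.781, 0.551); φ = arcsin(p_z) ≈ 33.40°, λ = atan2(p_y, p_x) ≈ -110.60°.

≈ lat 33°N, lon 111°W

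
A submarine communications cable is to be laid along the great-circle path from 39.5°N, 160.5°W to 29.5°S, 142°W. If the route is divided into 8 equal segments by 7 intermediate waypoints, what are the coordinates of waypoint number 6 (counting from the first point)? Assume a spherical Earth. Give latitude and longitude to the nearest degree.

The haversine formula gives a central angle δ ≈ 1.241 rad (71.1°) between the endpoints.
Interpolate at f = 6/8 with slerp weights a = sin((1−f)δ)/sin δ ≈ 0.323, b = sin(fδ)/sin δ ≈ 0.848.
p = a·p₁ + b·p₂ ≈ (-0.816, -0.537, -0.212); φ = arcsin(p_z) ≈ -12.25°, λ = atan2(p_y, p_x) ≈ -146.64°.

≈ 12°S, 147°W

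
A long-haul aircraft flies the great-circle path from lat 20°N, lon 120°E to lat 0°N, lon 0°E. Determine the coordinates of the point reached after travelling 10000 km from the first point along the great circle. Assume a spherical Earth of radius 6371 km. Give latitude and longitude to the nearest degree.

≈ lat 11°N, lon 26°E

Convert each endpoint to a unit vector on the sphere (x = cos φ cos λ, y = cos φ sin λ, z = sin φ).
The central angle between the endpoints is δ = arccos(p₁·p₂) ≈ 2.060 rad (118.0°). The total great-circle distance is δ·R ≈ 2.060 × 6371 ≈ 13124 km, so the target fraction is f = 10000/13124 ≈ 0.762.
Interpolate at f ≈ 0.762 with slerp weights a = sin((1−f)δ)/sin δ ≈ 0.533, b = sin(fδ)/sin δ ≈ 1.133.
p = a·p₁ + b·p₂ ≈ (0.882, 0.434, 0.182); φ = arcsin(p_z) ≈ 10.51°, λ = atan2(p_y, p_x) ≈ 26.20°.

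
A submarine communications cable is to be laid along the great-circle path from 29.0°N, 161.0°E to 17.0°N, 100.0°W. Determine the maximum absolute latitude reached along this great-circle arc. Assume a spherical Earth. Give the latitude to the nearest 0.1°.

The great circle lies in the plane with unit normal n̂ = (p₁ × p₂)/|p₁ × p₂|.
Here n̂_z ≈ +0.826; the vertex latitude is φ_max = arccos|n̂_z| ≈ 34.3°.
Check via Clairaut: cos φ_max = |cos φ₁| · sin C = cos(29.0°)·sin(70.8°) ≈ 0.826, again giving ≈ 34.3°.

≈ 34.3°N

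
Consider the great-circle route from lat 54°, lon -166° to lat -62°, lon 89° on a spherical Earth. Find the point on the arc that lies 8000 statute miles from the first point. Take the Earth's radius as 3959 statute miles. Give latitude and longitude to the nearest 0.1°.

≈ lat -45.4°, lon 124.0°

Convert each endpoint to a unit vector on the sphere (x = cos φ cos λ, y = cos φ sin λ, z = sin φ).
The central angle between the endpoints is δ = arccos(p₁·p₂) ≈ 2.475 rad (141.8°). The total great-circle distance is δ·R ≈ 2.475 × 3959 ≈ 9797 mi, so the target fraction is f = 8000/9797 ≈ 0.817.
Interpolate at f ≈ 0.817 with slerp weights a = sin((1−f)δ)/sin δ ≈ 0.709, b = sin(fδ)/sin δ ≈ 1.456.
p = a·p₁ + b·p₂ ≈ (-0.392, 0.583, -0.712); φ = arcsin(p_z) ≈ -45.38°, λ = atan2(p_y, p_x) ≈ 123.97°.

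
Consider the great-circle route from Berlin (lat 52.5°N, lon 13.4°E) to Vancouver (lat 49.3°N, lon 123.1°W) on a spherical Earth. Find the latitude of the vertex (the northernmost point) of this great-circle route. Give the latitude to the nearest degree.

The great circle lies in the plane with unit normal n̂ = (p₁ × p₂)/|p₁ × p₂|.
Here n̂_z ≈ -0.288; the vertex latitude is φ_max = arccos|n̂_z| ≈ 73.3°.

≈ 73°N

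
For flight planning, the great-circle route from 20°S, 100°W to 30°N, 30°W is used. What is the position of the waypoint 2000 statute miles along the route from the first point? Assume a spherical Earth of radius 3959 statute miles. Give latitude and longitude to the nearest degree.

Write both endpoints as unit vectors p₁, p₂ with components (cos φ cos λ, cos φ sin λ, sin φ).
The central angle between the endpoints is δ = arccos(p₁·p₂) ≈ 1.463 rad (83.8°). The total great-circle distance is δ·R ≈ 1.463 × 3959 ≈ 5793 mi, so the target fraction is f = 2000/5793 ≈ 0.345.
Interpolate at f ≈ 0.345 with slerp weights a = sin((1−f)δ)/sin δ ≈ 0.823, b = sin(fδ)/sin δ ≈ 0.487.
p = a·p₁ + b·p₂ ≈ (0.231, -0.972, -0.038); φ = arcsin(p_z) ≈ -2.18°, λ = atan2(p_y, p_x) ≈ -76.65°.

≈ 2°S, 77°W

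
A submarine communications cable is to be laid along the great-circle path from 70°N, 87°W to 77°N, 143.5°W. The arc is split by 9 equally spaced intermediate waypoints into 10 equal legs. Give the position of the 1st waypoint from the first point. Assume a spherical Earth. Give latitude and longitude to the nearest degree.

The haversine formula gives a central angle δ ≈ 0.291 rad (16.6°) between the endpoints.
Interpolate at f = 1/10 with slerp weights a = sin((1−f)δ)/sin δ ≈ 0.902, b = sin(fδ)/sin δ ≈ 0.101.
p = a·p₁ + b·p₂ ≈ (-0.002, -0.322, 0.947); φ = arcsin(p_z) ≈ 71.23°, λ = atan2(p_y, p_x) ≈ -90.39°.

≈ 71°N, 90°W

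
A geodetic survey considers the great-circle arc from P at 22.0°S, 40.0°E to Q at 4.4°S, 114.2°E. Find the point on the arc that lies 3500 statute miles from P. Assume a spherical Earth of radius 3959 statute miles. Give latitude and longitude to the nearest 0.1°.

≈ 12.4°S, 92.3°E

Write both endpoints as unit vectors p₁, p₂ with components (cos φ cos λ, cos φ sin λ, sin φ).
The central angle between the endpoints is δ = arccos(p₁·p₂) ≈ 1.287 rad (73.7°). The total great-circle distance is δ·R ≈ 1.287 × 3959 ≈ 5093 mi, so the target fraction is f = 3500/5093 ≈ 0.687.
Interpolate at f ≈ 0.687 with slerp weights a = sin((1−f)δ)/sin δ ≈ 0.408, b = sin(fδ)/sin δ ≈ 0.806.
p = a·p₁ + b·p₂ ≈ (-0.039, 0.976, -0.215); φ = arcsin(p_z) ≈ -12.40°, λ = atan2(p_y, p_x) ≈ 92.31°.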